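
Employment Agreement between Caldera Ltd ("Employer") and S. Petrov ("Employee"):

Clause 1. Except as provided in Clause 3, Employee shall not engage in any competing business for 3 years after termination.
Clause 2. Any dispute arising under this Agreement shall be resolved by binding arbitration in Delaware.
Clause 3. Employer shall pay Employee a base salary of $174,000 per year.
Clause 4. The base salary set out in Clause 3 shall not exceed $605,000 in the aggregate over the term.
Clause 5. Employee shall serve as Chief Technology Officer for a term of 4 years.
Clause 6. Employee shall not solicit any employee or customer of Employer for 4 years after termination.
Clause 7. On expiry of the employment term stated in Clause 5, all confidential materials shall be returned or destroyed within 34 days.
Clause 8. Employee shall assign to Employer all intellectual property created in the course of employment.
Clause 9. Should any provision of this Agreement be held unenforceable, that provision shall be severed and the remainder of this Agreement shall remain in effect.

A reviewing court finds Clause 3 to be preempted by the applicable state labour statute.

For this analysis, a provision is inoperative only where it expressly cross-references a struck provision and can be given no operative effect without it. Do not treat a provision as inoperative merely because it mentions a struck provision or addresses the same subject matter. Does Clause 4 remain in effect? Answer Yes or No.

Clause 3 is struck. Clause 4 has no operative effect of its own apart from Clause 3 and is therefore inoperative. Although Clause 1 refers to Clause 3, its operative terms do not depend on Clause 3, so it remains in effect. Clause 9 is a severability clause and preserves every provision that can still be given independent effect. The provisions still in force are Clause 1, Clause 2, Clause 5, Clause 6, Clause 7, Clause 8, and Clause 9. Clause 4 is among the inoperative provisions, so the answer is no.

No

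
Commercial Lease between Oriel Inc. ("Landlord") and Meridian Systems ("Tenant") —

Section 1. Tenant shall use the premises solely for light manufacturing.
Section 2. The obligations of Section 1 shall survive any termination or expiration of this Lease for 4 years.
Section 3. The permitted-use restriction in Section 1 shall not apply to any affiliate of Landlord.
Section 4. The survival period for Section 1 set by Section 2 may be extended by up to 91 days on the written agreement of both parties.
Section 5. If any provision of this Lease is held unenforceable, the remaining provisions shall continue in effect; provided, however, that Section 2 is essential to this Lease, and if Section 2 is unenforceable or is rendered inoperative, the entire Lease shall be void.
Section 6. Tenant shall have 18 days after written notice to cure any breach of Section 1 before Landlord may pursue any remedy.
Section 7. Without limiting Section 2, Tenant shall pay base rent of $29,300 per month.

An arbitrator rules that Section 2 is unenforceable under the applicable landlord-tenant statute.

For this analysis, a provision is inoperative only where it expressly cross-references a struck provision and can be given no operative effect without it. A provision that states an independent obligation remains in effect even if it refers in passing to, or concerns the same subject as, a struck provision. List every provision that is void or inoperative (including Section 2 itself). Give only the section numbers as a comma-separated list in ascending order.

Section 2 is struck. Section 4 operates only by reference to Section 2, so it falls with Section 2. Section 5 makes Section 2 an essential term, and Section 2 is the provision held invalid; under Section 5, the entire Lease is therefore void. No provision of the Lease survives.

1, 2, 3, 4, 5, 6, 7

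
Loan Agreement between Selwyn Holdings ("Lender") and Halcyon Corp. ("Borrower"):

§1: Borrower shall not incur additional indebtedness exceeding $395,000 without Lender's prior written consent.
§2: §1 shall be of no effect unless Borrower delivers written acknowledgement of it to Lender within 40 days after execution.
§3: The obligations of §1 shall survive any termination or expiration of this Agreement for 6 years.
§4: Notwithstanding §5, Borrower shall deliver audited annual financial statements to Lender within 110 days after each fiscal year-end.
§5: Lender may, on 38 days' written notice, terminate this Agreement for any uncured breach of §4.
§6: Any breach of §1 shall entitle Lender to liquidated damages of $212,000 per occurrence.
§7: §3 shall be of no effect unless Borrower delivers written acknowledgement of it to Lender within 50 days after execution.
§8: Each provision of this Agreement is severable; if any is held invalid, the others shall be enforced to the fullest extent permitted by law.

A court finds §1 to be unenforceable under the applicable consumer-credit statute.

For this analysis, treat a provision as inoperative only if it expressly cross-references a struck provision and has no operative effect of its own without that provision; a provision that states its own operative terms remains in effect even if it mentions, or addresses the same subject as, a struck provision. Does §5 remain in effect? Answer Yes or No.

Yes

§1 is struck. §2 operates only by reference to §1, so it falls with §1. §3 operates only by reference to §1, so it falls with §1. The whole of §6 is the liquidated-damages amount, defined by reference to §1, so §6 cannot stand once §1 is removed. §7 has no operative effect of its own apart from §3 and is therefore inoperative. §8 is a severability clause and preserves every provision that can still be given independent effect. That leaves §4, §5, and §8 in effect. §5 is among the surviving provisions, so the answer is yes.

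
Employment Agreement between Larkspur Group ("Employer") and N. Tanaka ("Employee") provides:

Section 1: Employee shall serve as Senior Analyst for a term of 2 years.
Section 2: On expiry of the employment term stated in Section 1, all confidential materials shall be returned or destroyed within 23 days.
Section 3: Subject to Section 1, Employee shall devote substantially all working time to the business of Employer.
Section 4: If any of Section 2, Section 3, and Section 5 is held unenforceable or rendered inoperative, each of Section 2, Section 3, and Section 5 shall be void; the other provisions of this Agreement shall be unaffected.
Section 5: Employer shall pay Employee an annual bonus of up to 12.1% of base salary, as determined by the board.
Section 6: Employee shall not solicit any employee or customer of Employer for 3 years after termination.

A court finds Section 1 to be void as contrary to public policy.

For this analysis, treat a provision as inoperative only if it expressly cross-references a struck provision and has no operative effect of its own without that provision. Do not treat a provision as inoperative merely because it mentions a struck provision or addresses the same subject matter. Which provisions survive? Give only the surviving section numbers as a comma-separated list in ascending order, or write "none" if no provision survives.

4, 6

Section 1 is struck. Section 2 has no operative effect of its own apart from Section 1 and is therefore inoperative. Section 4 declares Section 2, Section 3, and Section 5 mutually dependent; since one of them has fallen, all of them are of no effect. That brings down Section 3 and Section 5 as well. The remainder continues in force under Section 4. That leaves Section 4 and Section 6 in effect.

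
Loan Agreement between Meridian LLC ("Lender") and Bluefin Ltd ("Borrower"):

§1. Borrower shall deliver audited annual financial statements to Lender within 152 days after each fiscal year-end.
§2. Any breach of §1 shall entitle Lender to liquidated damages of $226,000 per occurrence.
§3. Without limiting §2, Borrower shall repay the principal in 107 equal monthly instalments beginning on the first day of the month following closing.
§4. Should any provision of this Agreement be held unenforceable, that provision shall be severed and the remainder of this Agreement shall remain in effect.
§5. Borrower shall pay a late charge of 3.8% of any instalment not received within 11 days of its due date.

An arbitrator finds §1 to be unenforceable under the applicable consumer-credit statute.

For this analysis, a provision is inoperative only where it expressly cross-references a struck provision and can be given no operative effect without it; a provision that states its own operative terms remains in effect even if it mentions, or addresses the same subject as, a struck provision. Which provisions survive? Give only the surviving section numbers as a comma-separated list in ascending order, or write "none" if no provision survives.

3, 4, 5

§1 is struck. §2 has no operative effect of its own apart from §1 and is therefore inoperative. Although §3 refers to §2, its operative terms do not depend on §2, so it remains in effect. §4 is a severability clause and preserves every provision that can still be given independent effect. That leaves §3, §4, and §5 in effect.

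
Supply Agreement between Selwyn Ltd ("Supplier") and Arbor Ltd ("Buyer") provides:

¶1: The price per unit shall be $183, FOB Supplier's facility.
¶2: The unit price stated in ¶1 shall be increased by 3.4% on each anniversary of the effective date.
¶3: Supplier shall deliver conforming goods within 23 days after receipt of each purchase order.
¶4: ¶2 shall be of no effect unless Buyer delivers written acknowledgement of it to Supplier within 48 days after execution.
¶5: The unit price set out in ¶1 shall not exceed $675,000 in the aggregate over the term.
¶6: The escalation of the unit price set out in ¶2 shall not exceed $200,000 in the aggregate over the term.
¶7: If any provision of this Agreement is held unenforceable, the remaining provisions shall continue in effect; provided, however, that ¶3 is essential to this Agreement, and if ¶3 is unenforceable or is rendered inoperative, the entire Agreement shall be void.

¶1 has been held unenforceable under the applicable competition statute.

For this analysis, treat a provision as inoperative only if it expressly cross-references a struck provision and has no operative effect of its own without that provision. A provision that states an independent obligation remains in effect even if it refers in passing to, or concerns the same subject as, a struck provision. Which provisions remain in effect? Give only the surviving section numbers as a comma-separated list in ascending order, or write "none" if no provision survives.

3, 7

¶1 is struck. ¶2 does nothing except set the escalation of the unit price by reference to ¶1; with ¶1 gone it has no independent effect and is inoperative. The whole of ¶5 is the aggregate cap on the unit price, defined by reference to ¶1, so ¶5 cannot stand once ¶1 is removed. The only function of ¶4 is the acknowledgement condition for ¶2, so it cannot stand once ¶2 is removed. The whole of ¶6 is the aggregate cap on the escalation of the unit price, defined by reference to ¶2, so ¶6 cannot stand once ¶2 is removed. ¶7 makes ¶3 an essential term, but ¶3 is unaffected, so the severability proviso in ¶7 preserves the remaining provisions. That leaves ¶3 and ¶7 in effect.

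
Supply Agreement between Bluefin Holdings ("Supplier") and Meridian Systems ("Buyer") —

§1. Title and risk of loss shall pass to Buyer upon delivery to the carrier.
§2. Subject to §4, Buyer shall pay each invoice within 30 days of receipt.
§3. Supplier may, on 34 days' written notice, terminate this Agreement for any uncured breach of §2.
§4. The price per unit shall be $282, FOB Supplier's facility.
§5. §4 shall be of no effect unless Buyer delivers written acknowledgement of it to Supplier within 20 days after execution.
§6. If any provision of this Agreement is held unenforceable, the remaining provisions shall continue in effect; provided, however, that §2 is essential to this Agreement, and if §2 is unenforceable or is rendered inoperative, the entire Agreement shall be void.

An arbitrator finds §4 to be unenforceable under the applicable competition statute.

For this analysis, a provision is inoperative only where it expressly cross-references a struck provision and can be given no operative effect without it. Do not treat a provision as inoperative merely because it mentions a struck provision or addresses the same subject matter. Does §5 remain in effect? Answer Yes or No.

No

§4 is struck. §5 has no operative effect of its own apart from §4 and is therefore inoperative. Although §2 refers to §4, its operative terms do not depend on §4, so it remains in effect. §6 makes §2 an essential term, but §2 is unaffected, so the severability proviso in §6 preserves the remaining provisions. §1, §2, §3, and §6 remain in effect. §5 is among the inoperative provisions, so the answer is no.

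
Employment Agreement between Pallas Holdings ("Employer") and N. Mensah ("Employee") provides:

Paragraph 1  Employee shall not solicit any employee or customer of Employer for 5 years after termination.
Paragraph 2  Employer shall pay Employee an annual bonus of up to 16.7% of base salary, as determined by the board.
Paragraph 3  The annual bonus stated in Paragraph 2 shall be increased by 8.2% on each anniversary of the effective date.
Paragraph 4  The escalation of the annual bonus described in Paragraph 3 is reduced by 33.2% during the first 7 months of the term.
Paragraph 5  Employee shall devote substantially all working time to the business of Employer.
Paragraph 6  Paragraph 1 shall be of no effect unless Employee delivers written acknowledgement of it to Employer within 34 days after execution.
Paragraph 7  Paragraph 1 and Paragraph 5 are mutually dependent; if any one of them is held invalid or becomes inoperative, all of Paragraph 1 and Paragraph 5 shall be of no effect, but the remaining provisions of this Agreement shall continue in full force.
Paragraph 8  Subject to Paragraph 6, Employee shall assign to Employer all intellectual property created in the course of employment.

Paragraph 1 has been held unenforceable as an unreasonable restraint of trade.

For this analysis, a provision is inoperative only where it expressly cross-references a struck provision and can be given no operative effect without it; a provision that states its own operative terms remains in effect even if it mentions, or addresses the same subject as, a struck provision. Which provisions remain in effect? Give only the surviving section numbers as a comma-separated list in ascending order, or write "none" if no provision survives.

2, 3, 4, 7, 8

Paragraph 1 is struck. Paragraph 6 operates only by reference to Paragraph 1, so it falls with Paragraph 1. Although Paragraph 8 refers to Paragraph 6, its operative terms do not depend on Paragraph 6, so it remains in effect. Paragraph 7 declares Paragraph 1 and Paragraph 5 mutually dependent; since one of them has fallen, all of them are of no effect. That brings down Paragraph 5 as well. The remainder continues in force under Paragraph 7. The provisions still in force are Paragraph 2, Paragraph 3, Paragraph 4, Paragraph 7, and Paragraph 8.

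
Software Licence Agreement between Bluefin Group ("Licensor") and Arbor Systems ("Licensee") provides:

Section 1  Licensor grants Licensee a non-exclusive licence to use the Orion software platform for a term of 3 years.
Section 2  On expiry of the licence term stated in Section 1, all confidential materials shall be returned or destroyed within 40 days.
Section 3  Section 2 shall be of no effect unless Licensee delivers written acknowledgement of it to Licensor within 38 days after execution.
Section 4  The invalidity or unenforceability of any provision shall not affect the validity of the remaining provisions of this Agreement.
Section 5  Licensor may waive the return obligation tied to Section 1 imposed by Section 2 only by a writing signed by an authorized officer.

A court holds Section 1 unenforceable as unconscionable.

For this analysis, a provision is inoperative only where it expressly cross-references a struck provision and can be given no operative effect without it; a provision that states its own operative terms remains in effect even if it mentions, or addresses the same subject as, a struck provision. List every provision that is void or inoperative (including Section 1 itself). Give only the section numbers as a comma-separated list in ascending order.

Section 1 is struck. Section 2 operates only by reference to Section 1, so it falls with Section 1. Section 3 operates only by reference to Section 2, so it falls with Section 2. Section 5 has no operative effect of its own apart from Section 2 and is therefore inoperative. Under the severability clause in Section 4, the remaining provisions continue in force. Only Section 4 remains in effect.

1, 2, 3, 5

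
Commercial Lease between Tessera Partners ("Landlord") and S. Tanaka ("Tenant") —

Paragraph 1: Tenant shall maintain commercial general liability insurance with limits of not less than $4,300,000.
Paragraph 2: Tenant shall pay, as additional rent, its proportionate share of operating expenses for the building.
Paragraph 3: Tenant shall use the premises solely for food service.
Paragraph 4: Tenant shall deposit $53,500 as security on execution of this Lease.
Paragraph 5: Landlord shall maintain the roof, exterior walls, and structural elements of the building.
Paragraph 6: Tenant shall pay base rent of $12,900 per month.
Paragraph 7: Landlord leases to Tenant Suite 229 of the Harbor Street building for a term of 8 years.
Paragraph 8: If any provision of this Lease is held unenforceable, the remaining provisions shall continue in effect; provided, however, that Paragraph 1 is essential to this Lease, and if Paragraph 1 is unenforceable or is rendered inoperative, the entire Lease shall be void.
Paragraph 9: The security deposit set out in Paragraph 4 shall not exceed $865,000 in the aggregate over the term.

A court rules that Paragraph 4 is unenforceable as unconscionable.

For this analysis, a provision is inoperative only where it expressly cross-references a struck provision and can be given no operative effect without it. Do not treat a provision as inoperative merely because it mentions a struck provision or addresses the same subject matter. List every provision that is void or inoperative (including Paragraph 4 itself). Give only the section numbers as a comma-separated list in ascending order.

4, 9

Paragraph 4 is struck. The whole of Paragraph 9 is the aggregate cap on the security deposit, defined by reference to Paragraph 4, so Paragraph 9 cannot stand once Paragraph 4 is removed. Paragraph 8 makes Paragraph 1 an essential term, but Paragraph 1 is unaffected, so the severability proviso in Paragraph 8 preserves the remaining provisions. That leaves Paragraph 1, Paragraph 2, Paragraph 3, Paragraph 5, Paragraph 6, Paragraph 7, and Paragraph 8 in effect.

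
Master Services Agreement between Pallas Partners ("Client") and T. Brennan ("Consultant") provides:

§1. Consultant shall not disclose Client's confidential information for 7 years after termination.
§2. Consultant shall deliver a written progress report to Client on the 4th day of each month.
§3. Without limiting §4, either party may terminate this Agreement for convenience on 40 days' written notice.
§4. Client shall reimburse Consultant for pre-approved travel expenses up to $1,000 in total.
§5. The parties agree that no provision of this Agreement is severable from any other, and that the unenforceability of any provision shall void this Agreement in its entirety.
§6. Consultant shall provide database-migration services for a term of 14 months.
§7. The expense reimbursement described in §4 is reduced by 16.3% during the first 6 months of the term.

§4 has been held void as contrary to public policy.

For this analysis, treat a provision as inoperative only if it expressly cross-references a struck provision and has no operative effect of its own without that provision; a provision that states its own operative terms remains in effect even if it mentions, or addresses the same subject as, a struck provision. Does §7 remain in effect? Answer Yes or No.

No

§4 is struck. §7 operates only by reference to §4, so it falls with §4. §5 provides that the Agreement is not severable, so the invalidity of any one provision voids the entire Agreement. No provision of the Agreement survives. §7 is among the inoperative provisions, so the answer is no.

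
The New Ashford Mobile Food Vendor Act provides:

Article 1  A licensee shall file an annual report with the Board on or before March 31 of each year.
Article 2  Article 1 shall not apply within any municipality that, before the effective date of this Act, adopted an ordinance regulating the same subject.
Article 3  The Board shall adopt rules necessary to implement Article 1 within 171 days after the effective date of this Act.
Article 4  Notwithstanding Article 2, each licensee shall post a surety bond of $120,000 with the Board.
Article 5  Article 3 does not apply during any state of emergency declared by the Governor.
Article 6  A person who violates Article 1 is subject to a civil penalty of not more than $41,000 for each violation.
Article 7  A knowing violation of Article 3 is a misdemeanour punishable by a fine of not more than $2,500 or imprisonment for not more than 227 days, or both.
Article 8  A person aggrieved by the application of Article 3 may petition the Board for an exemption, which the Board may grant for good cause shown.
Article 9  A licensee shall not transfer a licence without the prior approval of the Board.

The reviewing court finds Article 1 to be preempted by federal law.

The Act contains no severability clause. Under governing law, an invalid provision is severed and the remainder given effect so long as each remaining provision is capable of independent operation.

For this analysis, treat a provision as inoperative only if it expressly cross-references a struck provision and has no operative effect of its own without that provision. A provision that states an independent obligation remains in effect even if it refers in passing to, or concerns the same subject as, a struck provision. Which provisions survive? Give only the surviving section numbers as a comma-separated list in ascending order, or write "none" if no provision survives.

Article 1 is struck. Article 2 operates only by reference to Article 1, so it falls with Article 1. Article 3 has no operative effect of its own apart from Article 1 and is therefore inoperative. Article 6 merely fixes the civil penalty for violating Article 1; with Article 1 gone it has nothing to operate on and falls away. Article 5 has no operative effect of its own apart from Article 3 and is therefore inoperative. Article 7 operates only by reference to Article 3, so it falls with Article 3. Article 8 merely fixes the exemption procedure for Article 3; with Article 3 gone it has nothing to operate on and falls away. Although Article 4 refers to Article 2, its operative terms do not depend on Article 2, so it remains in effect. With no severability clause, the stated default rule severs what cannot stand and enforces each remaining provision that can operate on its own. That leaves Article 4 and Article 9 in effect.

4, 9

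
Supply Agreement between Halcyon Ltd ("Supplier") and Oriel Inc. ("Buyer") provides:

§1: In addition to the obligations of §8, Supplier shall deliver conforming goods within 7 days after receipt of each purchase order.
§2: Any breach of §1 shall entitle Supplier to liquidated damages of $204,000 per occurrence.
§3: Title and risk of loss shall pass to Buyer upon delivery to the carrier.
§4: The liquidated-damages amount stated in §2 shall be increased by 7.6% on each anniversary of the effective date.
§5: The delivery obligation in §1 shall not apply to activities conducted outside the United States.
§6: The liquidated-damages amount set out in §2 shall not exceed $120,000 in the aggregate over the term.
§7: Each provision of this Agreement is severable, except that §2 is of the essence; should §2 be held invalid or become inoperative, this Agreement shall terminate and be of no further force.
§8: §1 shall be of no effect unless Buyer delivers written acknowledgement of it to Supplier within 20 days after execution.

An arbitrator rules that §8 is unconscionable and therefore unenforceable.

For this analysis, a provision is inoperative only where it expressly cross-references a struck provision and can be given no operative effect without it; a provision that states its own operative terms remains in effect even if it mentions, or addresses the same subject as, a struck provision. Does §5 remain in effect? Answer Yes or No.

Yes

§8 is struck. §1 mentions §8 but its own obligation stands independently of §8, so §1 is not affected. Nothing else in the Agreement is defined by reference to §8. §7 makes §2 an essential term, but §2 is unaffected, so the severability proviso in §7 preserves the remaining provisions. §1, §2, §3, §4, §5, §6, and §7 remain in effect. §5 is among the surviving provisions, so the answer is yes.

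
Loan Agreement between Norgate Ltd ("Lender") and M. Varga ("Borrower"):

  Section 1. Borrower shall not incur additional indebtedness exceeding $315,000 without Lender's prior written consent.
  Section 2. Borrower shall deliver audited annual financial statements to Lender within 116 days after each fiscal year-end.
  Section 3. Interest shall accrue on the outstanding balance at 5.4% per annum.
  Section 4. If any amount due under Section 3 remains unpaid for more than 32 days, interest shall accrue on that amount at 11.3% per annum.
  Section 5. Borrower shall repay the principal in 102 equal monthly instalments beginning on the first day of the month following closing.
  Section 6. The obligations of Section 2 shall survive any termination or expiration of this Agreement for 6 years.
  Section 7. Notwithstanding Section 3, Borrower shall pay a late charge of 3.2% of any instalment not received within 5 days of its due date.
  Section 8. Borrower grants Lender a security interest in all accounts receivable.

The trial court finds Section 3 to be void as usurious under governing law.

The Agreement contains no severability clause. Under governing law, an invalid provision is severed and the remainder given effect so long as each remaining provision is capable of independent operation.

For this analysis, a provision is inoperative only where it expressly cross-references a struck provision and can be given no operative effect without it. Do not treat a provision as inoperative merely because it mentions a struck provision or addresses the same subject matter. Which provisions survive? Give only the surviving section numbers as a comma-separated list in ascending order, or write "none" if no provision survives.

Section 3 is struck. Section 4 does nothing except set the default interest on the interest charge by reference to Section 3; with Section 3 gone it has no independent effect and is inoperative. Section 7 mentions Section 3 but its own obligation stands independently of Section 3, so Section 7 is not affected. With no severability clause, the stated default rule severs what cannot stand and enforces each remaining provision that can operate on its own. That leaves Section 1, Section 2, Section 5, Section 6, Section 7, and Section 8 in effect.

1, 2, 5, 6, 7, 8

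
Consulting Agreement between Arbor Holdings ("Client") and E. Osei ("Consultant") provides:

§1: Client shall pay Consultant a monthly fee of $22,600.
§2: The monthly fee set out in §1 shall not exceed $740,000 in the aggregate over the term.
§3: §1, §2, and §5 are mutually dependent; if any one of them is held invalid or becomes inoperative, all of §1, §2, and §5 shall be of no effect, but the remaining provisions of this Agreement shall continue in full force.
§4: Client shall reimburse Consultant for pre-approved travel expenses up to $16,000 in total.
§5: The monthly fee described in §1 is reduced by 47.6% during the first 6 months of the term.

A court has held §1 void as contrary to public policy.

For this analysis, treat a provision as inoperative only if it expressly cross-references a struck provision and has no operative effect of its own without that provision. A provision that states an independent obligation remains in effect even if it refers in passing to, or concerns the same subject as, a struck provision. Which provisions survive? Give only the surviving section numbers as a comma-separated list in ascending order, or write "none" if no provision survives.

3, 4

§1 is struck. The whole of §2 is the aggregate cap on the monthly fee, defined by reference to §1, so §2 cannot stand once §1 is removed. The whole of §5 is the introductory reduction to the monthly fee, defined by reference to §1, so §5 cannot stand once §1 is removed. §3 declares §1, §2, and §5 mutually dependent; since one of them has fallen, all of them are of no effect. The remainder continues in force under §3. The provisions still in force are §3 and §4.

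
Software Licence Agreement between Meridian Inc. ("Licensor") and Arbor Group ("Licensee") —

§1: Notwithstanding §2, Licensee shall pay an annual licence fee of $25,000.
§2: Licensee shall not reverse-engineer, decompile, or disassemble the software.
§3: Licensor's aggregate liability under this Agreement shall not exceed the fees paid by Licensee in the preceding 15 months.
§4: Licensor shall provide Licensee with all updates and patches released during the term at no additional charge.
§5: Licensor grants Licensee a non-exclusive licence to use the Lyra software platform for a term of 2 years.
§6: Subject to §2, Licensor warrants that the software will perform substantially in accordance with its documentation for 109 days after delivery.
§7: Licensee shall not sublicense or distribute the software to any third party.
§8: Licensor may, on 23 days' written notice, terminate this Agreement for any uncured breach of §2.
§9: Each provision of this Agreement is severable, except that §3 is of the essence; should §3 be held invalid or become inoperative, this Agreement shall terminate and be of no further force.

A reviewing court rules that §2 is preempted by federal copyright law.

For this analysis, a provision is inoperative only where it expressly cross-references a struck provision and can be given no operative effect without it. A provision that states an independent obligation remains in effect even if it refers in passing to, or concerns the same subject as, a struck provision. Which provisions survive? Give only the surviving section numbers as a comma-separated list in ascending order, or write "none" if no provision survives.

§2 is struck. The only function of §8 is the termination right for breach of §2, so it cannot stand once §2 is removed. Although §1 refers to §2, its operative terms do not depend on §2, so it remains in effect. §6 mentions §2 but its own obligation stands independently of §2, so §6 is not affected. §9 makes §3 an essential term, but §3 is unaffected, so the severability proviso in §9 preserves the remaining provisions. §1, §3, §4, §5, §6, §7, and §9 remain in effect.

1, 3, 4, 5, 6, 7, 9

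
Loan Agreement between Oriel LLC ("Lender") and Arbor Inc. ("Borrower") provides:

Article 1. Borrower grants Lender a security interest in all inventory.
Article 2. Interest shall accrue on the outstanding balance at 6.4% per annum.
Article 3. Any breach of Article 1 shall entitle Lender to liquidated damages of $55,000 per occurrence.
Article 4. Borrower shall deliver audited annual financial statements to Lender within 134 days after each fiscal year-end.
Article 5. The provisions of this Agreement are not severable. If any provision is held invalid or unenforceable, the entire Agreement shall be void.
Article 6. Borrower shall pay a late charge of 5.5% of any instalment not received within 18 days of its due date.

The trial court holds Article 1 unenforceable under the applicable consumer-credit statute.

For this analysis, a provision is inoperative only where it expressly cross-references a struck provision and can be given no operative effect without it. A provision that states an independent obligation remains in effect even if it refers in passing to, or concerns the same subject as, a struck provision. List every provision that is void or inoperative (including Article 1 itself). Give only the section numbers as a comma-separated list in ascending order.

1, 2, 3, 4, 5, 6

Article 1 is struck. The whole of Article 3 is the liquidated-damages amount, defined by reference to Article 1, so Article 3 cannot stand once Article 1 is removed. Article 5 provides that the Agreement is not severable, so the invalidity of any one provision voids the entire Agreement. No provision of the Agreement survives.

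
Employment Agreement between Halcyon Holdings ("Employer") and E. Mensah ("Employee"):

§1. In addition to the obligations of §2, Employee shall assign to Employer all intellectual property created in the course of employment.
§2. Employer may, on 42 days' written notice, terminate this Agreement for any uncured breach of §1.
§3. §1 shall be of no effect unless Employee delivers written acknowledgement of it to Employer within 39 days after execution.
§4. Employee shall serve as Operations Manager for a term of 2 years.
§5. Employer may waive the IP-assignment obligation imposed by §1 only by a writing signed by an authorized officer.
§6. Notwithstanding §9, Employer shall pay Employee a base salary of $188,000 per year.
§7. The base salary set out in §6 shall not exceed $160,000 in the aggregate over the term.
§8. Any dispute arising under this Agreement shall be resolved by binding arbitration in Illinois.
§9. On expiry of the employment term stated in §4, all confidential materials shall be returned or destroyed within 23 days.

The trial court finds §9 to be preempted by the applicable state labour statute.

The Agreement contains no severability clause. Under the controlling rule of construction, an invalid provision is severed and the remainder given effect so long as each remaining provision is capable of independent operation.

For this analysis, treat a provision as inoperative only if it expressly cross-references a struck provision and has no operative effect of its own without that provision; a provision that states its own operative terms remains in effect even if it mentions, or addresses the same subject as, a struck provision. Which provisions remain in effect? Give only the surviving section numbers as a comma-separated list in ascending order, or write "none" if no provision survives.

1, 2, 3, 4, 5, 6, 7, 8

§9 is struck. Although §6 refers to §9, its operative terms do not depend on §9, so it remains in effect. No other provision's operative terms depend on §9. With no severability clause, the stated default rule severs what cannot stand and enforces each remaining provision that can operate on its own. That leaves §1, §2, §3, §4, §5, §6, §7, and §8 in effect.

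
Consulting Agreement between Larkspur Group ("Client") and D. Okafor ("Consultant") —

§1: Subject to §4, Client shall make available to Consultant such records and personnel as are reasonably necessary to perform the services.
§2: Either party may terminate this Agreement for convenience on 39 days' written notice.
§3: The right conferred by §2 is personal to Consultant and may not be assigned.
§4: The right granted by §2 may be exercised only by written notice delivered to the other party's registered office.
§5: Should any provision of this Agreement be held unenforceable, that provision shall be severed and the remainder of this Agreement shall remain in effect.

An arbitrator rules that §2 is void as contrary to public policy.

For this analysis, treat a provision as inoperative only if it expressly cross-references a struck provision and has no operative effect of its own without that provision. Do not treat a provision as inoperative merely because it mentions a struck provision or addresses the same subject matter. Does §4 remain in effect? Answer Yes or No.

§2 is struck. §3 merely fixes the non-assignment of §2; with §2 gone it has nothing to operate on and falls away. §4 operates only by reference to §2, so it falls with §2. Although §1 refers to §4, its operative terms do not depend on §4, so it remains in effect. §5 is a severability clause and preserves every provision that can still be given independent effect. §1 and §5 remain in effect. §4 is among the inoperative provisions, so the answer is no.

No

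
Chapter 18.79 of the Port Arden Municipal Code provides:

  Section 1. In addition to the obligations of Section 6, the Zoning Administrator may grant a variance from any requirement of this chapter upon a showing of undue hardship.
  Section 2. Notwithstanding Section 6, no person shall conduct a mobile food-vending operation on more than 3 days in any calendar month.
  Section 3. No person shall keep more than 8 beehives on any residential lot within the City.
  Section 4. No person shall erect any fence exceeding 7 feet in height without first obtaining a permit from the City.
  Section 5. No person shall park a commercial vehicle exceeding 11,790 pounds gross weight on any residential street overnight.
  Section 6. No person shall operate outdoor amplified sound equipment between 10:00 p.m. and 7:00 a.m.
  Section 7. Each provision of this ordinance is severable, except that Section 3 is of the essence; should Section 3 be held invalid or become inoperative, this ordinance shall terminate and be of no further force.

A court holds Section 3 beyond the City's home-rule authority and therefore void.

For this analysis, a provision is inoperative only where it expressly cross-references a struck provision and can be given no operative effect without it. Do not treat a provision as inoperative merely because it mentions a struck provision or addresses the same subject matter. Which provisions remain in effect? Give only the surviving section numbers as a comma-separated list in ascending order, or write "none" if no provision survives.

none

Section 3 is struck. No other provision's operative terms depend on Section 3. Section 7 makes Section 3 an essential term, and Section 3 is the provision held invalid; under Section 7, the entire ordinance is therefore void. No provision of the ordinance survives.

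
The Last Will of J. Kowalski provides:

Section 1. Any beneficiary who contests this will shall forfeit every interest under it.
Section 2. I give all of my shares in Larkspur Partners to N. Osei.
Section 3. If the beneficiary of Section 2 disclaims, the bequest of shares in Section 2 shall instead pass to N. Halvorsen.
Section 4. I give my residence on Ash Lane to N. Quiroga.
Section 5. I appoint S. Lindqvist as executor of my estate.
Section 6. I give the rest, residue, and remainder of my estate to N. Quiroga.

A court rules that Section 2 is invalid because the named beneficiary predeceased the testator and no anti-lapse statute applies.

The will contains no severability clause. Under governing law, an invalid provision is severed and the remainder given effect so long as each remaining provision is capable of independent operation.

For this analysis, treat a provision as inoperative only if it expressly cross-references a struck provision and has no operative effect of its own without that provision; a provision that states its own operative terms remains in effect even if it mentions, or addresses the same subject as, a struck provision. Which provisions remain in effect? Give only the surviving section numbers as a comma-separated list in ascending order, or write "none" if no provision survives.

1, 4, 5, 6

Section 2 is struck. Section 3 has no operative effect of its own apart from Section 2 and is therefore inoperative. With no severability clause, the stated default rule severs what cannot stand and enforces each remaining provision that can operate on its own. The provisions still in force are Section 1, Section 4, Section 5, and Section 6.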